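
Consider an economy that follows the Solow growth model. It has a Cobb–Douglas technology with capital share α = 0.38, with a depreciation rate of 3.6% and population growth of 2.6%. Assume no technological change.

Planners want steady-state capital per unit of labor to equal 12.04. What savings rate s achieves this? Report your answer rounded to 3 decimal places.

s ≈ 0.290

Steady state requires s·f(k) = (n + δ)·k, i.e. s·k^α = (n + δ)·k.
So s / (n + δ) = (k*)^(1−α) = 12.04^0.62 = 4.6772.
Therefore s = 4.6772 × (n + δ) = 4.6772 × 0.062 = 0.2900.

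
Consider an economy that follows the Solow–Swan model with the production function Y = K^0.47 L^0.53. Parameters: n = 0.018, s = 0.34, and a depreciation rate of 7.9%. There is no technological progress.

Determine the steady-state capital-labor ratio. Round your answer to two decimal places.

k* ≈ 10.66

In steady state, investment equals break-even investment: s·k^α = (n + δ)·k.
Rearranging, k^(1−α) = s / (n + δ).
k^0.53 = 0.34 / (0.018 + 0.079) = 0.34 / 0.097 = 3.5052
k* = 3.5052^(1/0.53) ≈ 10.6601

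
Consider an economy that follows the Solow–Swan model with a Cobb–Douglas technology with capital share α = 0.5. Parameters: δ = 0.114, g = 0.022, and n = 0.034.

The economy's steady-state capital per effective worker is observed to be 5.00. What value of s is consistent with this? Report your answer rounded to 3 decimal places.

s ≈ 0.380

In steady state, investment equals break-even investment: s·k^α = (n + g + δ)·k.
So s / (n + g + δ) = (k*)^(1−α) = 5.00^0.5 = 2.2361.
Therefore s = 2.2361 × (n + g + δ) = 2.2361 × 0.170 = 0.3801.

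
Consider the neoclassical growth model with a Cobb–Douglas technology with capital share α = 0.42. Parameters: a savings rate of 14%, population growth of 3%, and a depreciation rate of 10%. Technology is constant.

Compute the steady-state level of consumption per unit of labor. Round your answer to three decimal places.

In steady state, investment equals break-even investment: s·k^α = (n + δ)·k.
Dividing both sides by k: k^(1−α) = s / (n + δ).
k^0.58 = 0.14 / (0.030 + 0.100) = 0.14 / 0.130 = 1.0769
k* = 1.0769^(1/0.58) ≈ 1.1363
y* = (k*)^α = 1.1363^0.42 ≈ 1.0551
c* = (1 − s)·y* = (1 − 0.14) × 1.0551 ≈ 0.9074

c* = 0.907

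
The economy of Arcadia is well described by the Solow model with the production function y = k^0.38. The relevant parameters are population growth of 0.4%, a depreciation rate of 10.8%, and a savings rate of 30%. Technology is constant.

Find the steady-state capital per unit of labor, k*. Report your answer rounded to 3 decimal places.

Steady state requires s·f(k) = (n + δ)·k, i.e. s·k^α = (n + δ)·k.
Rearranging, k^(1−α) = s / (n + δ).
k^0.62 = 0.30 / (0.004 + 0.108) = 0.30 / 0.112 = 2.6786
k* = 2.6786^(1/0.62) ≈ 4.8998

k* = 4.900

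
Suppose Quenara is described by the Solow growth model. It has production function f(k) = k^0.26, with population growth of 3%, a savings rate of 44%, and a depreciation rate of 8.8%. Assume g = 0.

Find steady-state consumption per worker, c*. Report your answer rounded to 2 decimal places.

At the steady state, Δk = 0, so s·k^α = (n + δ)·k.
Dividing both sides by k: k^(1−α) = s / (n + δ).
k^0.74 = 0.44 / (0.030 + 0.088) = 0.44 / 0.118 = 3.7288
k* = 3.7288^(1/0.74) ≈ 5.9209
y* = (k*)^α = 5.9209^0.26 ≈ 1.5879
c* = (1 − s)·y* = (1 − 0.44) × 1.5879 ≈ 0.8892

c* = 0.89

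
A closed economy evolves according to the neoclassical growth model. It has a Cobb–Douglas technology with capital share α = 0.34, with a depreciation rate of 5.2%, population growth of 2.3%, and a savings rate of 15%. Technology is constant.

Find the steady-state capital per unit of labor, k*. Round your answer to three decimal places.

k* = 2.858

Steady state requires s·f(k) = (n + δ)·k, i.e. s·k^α = (n + δ)·k.
Rearranging, k^(1−α) = s / (n + δ).
k^0.66 = 0.15 / (0.023 + 0.052) = 0.15 / 0.075 = 2.0000
k* = 2.0000^(1/0.66) ≈ 2.8583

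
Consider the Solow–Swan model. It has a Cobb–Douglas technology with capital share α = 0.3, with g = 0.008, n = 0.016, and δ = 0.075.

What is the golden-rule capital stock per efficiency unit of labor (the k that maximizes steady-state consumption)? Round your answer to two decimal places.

k_gold ≈ 4.87

The golden rule sets f'(k) = n + g + δ, i.e. α·k^(α−1) = n + g + δ.
So k^(1−α) = α / (n + g + δ) = 0.3 / 0.099 = 3.0303.
k_gold = 3.0303^(1/0.7) ≈ 4.8735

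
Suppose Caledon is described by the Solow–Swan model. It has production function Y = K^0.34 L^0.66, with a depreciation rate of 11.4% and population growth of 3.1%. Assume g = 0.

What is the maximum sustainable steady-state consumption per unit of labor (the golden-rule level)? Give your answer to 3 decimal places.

At the golden rule, f'(k) = n + δ, so α·k^(α−1) = n + δ and k_gold = (α/(n + δ))^(1/(1−α)).
k_gold = (0.34/0.145)^(1/0.66) = 2.3448^1.5152 ≈ 3.6373
c_gold = f(k_gold) − (n + δ)·k_gold = 1.5512 − 0.145×3.6373 ≈ 1.0238

c_gold ≈ 1.024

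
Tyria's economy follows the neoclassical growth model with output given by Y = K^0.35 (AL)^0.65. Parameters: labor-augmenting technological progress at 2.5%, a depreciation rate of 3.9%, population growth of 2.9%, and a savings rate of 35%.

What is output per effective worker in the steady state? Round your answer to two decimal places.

y* = 2.04

In steady state, investment equals break-even investment: s·k^α = (n + g + δ)·k.
Rearranging, k^(1−α) = s / (n + g + δ).
k^0.65 = 0.35 / (0.029 + 0.025 + 0.039) = 0.35 / 0.093 = 3.7634
k* = 3.7634^(1/0.65) ≈ 7.6826
y* = (k*)^α = 7.6826^0.35 ≈ 2.0414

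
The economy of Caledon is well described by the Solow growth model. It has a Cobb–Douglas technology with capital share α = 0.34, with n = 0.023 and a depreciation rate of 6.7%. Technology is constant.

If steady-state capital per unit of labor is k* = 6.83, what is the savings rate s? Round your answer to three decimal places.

s ≈ 0.320

At the steady state, Δk = 0, so s·k^α = (n + δ)·k.
So s / (n + δ) = (k*)^(1−α) = 6.83^0.66 = 3.5540.
Therefore s = 3.5540 × (n + δ) = 3.5540 × 0.090 = 0.3199.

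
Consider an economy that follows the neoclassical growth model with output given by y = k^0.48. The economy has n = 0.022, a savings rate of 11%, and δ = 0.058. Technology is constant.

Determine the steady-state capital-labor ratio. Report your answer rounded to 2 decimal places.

At the steady state, Δk = 0, so s·k^α = (n + δ)·k.
Rearranging, k^(1−α) = s / (n + δ).
k^0.52 = 0.11 / (0.022 + 0.058) = 0.11 / 0.080 = 1.3750
k* = 1.3750^(1/0.52) ≈ 1.8449

k* ≈ 1.84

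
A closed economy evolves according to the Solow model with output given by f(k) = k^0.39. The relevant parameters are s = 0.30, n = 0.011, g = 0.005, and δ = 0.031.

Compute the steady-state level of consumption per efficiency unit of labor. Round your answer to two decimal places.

In steady state, investment equals break-even investment: s·k^α = (n + g + δ)·k.
Rearranging, k^(1−α) = s / (n + g + δ).
k^0.61 = 0.30 / (0.011 + 0.005 + 0.031) = 0.30 / 0.047 = 6.3830
k* = 6.3830^(1/0.61) ≈ 20.8792
y* = (k*)^α = 20.8792^0.39 ≈ 3.2711
c* = (1 − s)·y* = (1 − 0.30) × 3.2711 ≈ 2.2898

c* = 2.29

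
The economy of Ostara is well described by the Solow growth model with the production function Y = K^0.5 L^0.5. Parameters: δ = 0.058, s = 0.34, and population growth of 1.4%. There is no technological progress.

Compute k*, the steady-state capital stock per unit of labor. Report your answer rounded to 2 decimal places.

At the steady state, Δk = 0, so s·k^α = (n + δ)·k.
Dividing both sides by k: k^(1−α) = s / (n + δ).
k^0.5 = 0.34 / (0.014 + 0.058) = 0.34 / 0.072 = 4.7222
k* = 4.7222^(1/0.5) ≈ 22.2992

k* = 22.30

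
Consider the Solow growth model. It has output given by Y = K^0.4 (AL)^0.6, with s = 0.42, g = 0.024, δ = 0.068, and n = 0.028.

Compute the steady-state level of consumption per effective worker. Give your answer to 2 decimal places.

In steady state, investment equals break-even investment: s·k^α = (n + g + δ)·k.
Rearranging, k^(1−α) = s / (n + g + δ).
k^0.6 = 0.42 / (0.028 + 0.024 + 0.068) = 0.42 / 0.120 = 3.5000
k* = 3.5000^(1/0.6) ≈ 8.0683
y* = (k*)^α = 8.0683^0.4 ≈ 2.3052
c* = (1 − s)·y* = (1 − 0.42) × 2.3052 ≈ 1.3370

c* ≈ 1.34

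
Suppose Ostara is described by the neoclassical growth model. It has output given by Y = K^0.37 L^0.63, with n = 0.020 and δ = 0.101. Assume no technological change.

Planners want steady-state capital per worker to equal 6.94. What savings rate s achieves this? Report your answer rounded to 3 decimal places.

In steady state, investment equals break-even investment: s·k^α = (n + δ)·k.
So s / (n + δ) = (k*)^(1−α) = 6.94^0.63 = 3.3889.
Therefore s = 3.3889 × (n + δ) = 3.3889 × 0.121 = 0.4101.

s ≈ 0.410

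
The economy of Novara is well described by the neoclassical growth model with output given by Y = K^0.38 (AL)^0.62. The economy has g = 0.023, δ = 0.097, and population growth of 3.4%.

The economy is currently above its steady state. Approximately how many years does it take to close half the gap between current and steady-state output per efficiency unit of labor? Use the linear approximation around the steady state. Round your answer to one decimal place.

t_½ ≈ 7.3 years

Near the steady state the convergence rate is λ = (1 − α)(n + g + δ).
λ = (1 − 0.38) × 0.154 = 0.62 × 0.154 = 0.09548
Half-life = ln 2 / λ = 0.6931 / 0.09548 ≈ 7.26 years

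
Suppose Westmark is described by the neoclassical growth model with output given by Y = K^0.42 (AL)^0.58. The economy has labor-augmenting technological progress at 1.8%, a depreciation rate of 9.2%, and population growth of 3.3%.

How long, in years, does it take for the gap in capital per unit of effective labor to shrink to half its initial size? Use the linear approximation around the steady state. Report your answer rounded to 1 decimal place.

half-life ≈ 8.4 years

Near the steady state the convergence rate is λ = (1 − α)(n + g + δ).
λ = (1 − 0.42) × 0.143 = 0.58 × 0.143 = 0.08294
Half-life = ln 2 / λ = 0.6931 / 0.08294 ≈ 8.36 years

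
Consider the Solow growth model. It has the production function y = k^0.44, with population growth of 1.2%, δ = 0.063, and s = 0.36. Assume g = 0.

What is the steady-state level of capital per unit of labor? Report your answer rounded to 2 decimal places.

k* ≈ 16.46

At the steady state, Δk = 0, so s·k^α = (n + δ)·k.
Rearranging, k^(1−α) = s / (n + δ).
k^0.56 = 0.36 / (0.012 + 0.063) = 0.36 / 0.075 = 4.8000
k* = 4.8000^(1/0.56) ≈ 16.4627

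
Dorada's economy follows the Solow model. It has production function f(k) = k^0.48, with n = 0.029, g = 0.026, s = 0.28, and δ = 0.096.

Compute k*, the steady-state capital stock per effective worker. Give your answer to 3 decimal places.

k* ≈ 3.279

At the steady state, Δk = 0, so s·k^α = (n + g + δ)·k.
Rearranging, k^(1−α) = s / (n + g + δ).
k^0.52 = 0.28 / (0.029 + 0.026 + 0.096) = 0.28 / 0.151 = 1.8543
k* = 1.8543^(1/0.52) ≈ 3.2789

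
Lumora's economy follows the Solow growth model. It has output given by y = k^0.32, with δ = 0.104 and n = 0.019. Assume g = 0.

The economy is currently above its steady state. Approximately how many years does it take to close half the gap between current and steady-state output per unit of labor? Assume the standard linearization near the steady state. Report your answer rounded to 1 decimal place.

t_½ ≈ 8.3 years

Near the steady state the convergence rate is λ = (1 − α)(n + δ).
λ = (1 − 0.32) × 0.123 = 0.68 × 0.123 = 0.08364
Half-life = ln 2 / λ = 0.6931 / 0.08364 ≈ 8.29 years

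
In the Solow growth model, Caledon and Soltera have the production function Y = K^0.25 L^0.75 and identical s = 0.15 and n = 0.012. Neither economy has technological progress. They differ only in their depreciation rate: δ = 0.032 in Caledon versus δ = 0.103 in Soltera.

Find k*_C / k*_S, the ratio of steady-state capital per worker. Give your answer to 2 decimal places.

Steady-state k* = [s/(n + δ)]^(1/(1−α)), so the ratio is [ (s_C/(n + δ)_C) / (s_S/(n + δ)_S) ]^1.3333.
s_C/(n + δ)_C = 0.15/0.044 = 3.4091; s_S/(n + δ)_S = 0.15/0.115 = 1.3043.
Ratio = (3.4091/1.3043)^1.3333 = 2.6137^1.3333 ≈ 3.6002

k*_C / k*_S ≈ 3.60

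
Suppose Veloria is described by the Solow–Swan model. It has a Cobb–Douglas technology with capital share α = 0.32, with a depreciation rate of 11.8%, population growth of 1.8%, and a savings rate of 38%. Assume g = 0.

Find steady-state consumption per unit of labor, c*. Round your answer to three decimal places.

c* = 1.006

In steady state, investment equals break-even investment: s·k^α = (n + δ)·k.
Dividing both sides by k: k^(1−α) = s / (n + δ).
k^0.68 = 0.38 / (0.018 + 0.118) = 0.38 / 0.136 = 2.7941
k* = 2.7941^(1/0.68) ≈ 4.5315
y* = (k*)^α = 4.5315^0.32 ≈ 1.6218
c* = (1 − s)·y* = (1 − 0.38) × 1.6218 ≈ 1.0055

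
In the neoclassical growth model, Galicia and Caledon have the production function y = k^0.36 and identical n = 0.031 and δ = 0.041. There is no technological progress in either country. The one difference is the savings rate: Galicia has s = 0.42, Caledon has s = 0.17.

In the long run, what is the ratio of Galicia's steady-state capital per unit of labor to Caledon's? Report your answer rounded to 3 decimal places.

Steady-state k* = [s/(n + δ)]^(1/(1−α)), so the ratio is [ (s_G/(n + δ)_G) / (s_C/(n + δ)_C) ]^1.5625.
s_G/(n + δ)_G = 0.42/0.072 = 5.8333; s_C/(n + δ)_C = 0.17/0.072 = 2.3611.
Ratio = (5.8333/2.3611)^1.5625 = 2.4706^1.5625 ≈ 4.1092

k*_G / k*_C ≈ 4.109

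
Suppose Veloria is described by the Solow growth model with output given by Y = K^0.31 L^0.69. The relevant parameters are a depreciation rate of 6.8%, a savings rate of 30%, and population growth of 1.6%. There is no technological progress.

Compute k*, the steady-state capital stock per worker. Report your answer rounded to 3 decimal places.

k* = 6.327

In steady state, investment equals break-even investment: s·k^α = (n + δ)·k.
Dividing both sides by k: k^(1−α) = s / (n + δ).
k^0.69 = 0.30 / (0.016 + 0.068) = 0.30 / 0.084 = 3.5714
k* = 3.5714^(1/0.69) ≈ 6.3273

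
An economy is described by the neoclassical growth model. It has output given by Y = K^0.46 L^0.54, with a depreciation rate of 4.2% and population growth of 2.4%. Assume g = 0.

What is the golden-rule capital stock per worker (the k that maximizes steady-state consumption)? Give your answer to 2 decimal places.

The golden rule sets f'(k) = n + δ, i.e. α·k^(α−1) = n + δ.
So k^(1−α) = α / (n + δ) = 0.46 / 0.066 = 6.9697.
k_gold = 6.9697^(1/0.54) ≈ 36.4341

k_gold ≈ 36.43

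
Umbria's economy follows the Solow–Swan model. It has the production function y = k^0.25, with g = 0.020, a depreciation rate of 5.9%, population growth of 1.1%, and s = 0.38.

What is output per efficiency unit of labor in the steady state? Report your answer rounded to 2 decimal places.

Steady state requires s·f(k) = (n + g + δ)·k, i.e. s·k^α = (n + g + δ)·k.
Dividing both sides by k: k^(1−α) = s / (n + g + δ).
k^0.75 = 0.38 / (0.011 + 0.020 + 0.059) = 0.38 / 0.090 = 4.2222
k* = 4.2222^(1/0.75) ≈ 6.8242
y* = (k*)^α = 6.8242^0.25 ≈ 1.6163

y* = 1.62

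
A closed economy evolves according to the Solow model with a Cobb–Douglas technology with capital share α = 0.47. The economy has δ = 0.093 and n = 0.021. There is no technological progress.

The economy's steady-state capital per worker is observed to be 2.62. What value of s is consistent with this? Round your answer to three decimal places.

At the steady state, Δk = 0, so s·k^α = (n + δ)·k.
So s / (n + δ) = (k*)^(1−α) = 2.62^0.53 = 1.6661.
Therefore s = 1.6661 × (n + δ) = 1.6661 × 0.114 = 0.1899.

s ≈ 0.190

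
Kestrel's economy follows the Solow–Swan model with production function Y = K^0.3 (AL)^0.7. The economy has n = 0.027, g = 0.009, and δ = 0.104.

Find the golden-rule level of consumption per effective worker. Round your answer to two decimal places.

At the golden rule, f'(k) = n + g + δ, so α·k^(α−1) = n + g + δ and k_gold = (α/(n + g + δ))^(1/(1−α)).
k_gold = (0.3/0.140)^(1/0.7) = 2.1429^1.4286 ≈ 2.9708
c_gold = f(k_gold) − (n + g + δ)·k_gold = 1.3863 − 0.140×2.9708 ≈ 0.9704

c_gold ≈ 0.97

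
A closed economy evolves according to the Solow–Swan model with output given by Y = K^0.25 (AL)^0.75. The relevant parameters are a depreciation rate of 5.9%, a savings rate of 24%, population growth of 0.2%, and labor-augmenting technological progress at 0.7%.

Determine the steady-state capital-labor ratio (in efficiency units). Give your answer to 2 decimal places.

In steady state, investment equals break-even investment: s·k^α = (n + g + δ)·k.
Rearranging, k^(1−α) = s / (n + g + δ).
k^0.75 = 0.24 / (0.002 + 0.007 + 0.059) = 0.24 / 0.068 = 3.5294
k* = 3.5294^(1/0.75) ≈ 5.3736

k* = 5.37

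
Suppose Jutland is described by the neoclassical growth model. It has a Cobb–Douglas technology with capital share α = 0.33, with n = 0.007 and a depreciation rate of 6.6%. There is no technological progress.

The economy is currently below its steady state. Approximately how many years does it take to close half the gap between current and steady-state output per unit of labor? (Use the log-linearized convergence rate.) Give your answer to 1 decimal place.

Near the steady state the convergence rate is λ = (1 − α)(n + δ).
λ = (1 − 0.33) × 0.073 = 0.67 × 0.073 = 0.04891
Half-life = ln 2 / λ = 0.6931 / 0.04891 ≈ 14.17 years

about 14.2 years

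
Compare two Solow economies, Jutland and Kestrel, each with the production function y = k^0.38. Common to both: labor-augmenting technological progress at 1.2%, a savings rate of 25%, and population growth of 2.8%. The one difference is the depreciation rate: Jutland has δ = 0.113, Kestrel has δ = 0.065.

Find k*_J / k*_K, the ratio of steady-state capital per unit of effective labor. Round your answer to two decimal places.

k*_J / k*_K ≈ 0.54

Steady-state k* = [s/(n + g + δ)]^(1/(1−α)), so the ratio is [ (s_J/(n + g + δ)_J) / (s_K/(n + g + δ)_K) ]^1.6129.
s_J/(n + g + δ)_J = 0.25/0.153 = 1.6340; s_K/(n + g + δ)_K = 0.25/0.105 = 2.3810.
Ratio = (1.6340/2.3810)^1.6129 = 0.6863^1.6129 ≈ 0.5449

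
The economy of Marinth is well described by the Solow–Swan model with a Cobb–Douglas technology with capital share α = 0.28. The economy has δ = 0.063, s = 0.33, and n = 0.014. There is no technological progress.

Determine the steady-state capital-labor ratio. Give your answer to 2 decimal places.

In steady state, investment equals break-even investment: s·k^α = (n + δ)·k.
Rearranging, k^(1−α) = s / (n + δ).
k^0.72 = 0.33 / (0.014 + 0.063) = 0.33 / 0.077 = 4.2857
k* = 4.2857^(1/0.72) ≈ 7.5476

k* = 7.55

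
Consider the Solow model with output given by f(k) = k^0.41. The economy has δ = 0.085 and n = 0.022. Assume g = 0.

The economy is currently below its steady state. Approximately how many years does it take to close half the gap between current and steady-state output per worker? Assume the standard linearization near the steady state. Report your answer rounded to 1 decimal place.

Near the steady state the convergence rate is λ = (1 − α)(n + δ).
λ = (1 − 0.41) × 0.107 = 0.59 × 0.107 = 0.06313
Half-life = ln 2 / λ = 0.6931 / 0.06313 ≈ 10.98 years

t_½ ≈ 11.0 years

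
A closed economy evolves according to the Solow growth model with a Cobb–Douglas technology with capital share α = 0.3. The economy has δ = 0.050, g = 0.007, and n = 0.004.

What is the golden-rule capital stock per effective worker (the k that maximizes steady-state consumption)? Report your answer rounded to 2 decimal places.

The golden rule sets f'(k) = n + g + δ, i.e. α·k^(α−1) = n + g + δ.
So k^(1−α) = α / (n + g + δ) = 0.3 / 0.061 = 4.9180.
k_gold = 4.9180^(1/0.7) ≈ 9.7335

k_gold ≈ 9.73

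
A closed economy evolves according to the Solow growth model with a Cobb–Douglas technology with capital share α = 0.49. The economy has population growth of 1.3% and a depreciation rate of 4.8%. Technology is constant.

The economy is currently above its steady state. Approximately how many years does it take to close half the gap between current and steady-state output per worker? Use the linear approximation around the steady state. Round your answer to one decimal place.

t_½ ≈ 22.3 years

Near the steady state the convergence rate is λ = (1 − α)(n + δ).
λ = (1 − 0.49) × 0.061 = 0.51 × 0.061 = 0.03111
Half-life = ln 2 / λ = 0.6931 / 0.03111 ≈ 22.28 years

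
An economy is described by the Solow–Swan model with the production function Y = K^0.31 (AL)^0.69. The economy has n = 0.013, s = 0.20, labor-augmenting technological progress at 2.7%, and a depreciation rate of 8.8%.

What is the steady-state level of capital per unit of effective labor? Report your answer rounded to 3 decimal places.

k* = 1.909

At the steady state, Δk = 0, so s·k^α = (n + g + δ)·k.
Rearranging, k^(1−α) = s / (n + g + δ).
k^0.69 = 0.20 / (0.013 + 0.027 + 0.088) = 0.20 / 0.128 = 1.5625
k* = 1.5625^(1/0.69) ≈ 1.9094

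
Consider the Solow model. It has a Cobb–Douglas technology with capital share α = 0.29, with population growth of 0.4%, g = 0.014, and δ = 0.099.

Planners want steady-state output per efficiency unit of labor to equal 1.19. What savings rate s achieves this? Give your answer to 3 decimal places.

In steady state, investment equals break-even investment: s·k^α = (n + g + δ)·k.
Since y* = [s/(n + g + δ)]^(α/(1−α)), we have s/(n + g + δ) = (y*)^((1−α)/α) = 1.19^2.4483 = 1.5310.
Therefore s = 1.5310 × (n + g + δ) = 1.5310 × 0.117 = 0.1791.

s ≈ 0.179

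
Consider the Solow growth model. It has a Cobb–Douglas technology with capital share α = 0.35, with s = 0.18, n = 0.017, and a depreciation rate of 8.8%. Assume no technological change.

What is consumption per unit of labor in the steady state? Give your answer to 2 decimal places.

c* = 1.10

Steady state requires s·f(k) = (n + δ)·k, i.e. s·k^α = (n + δ)·k.
Rearranging, k^(1−α) = s / (n + δ).
k^0.65 = 0.18 / (0.017 + 0.088) = 0.18 / 0.105 = 1.7143
k* = 1.7143^(1/0.65) ≈ 2.2916
y* = (k*)^α = 2.2916^0.35 ≈ 1.3367
c* = (1 − s)·y* = (1 − 0.18) × 1.3367 ≈ 1.0961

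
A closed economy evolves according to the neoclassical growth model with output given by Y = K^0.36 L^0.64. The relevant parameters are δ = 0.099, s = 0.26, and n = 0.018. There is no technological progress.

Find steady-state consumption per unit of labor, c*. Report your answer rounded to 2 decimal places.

c* = 1.16

Steady state requires s·f(k) = (n + δ)·k, i.e. s·k^α = (n + δ)·k.
Rearranging, k^(1−α) = s / (n + δ).
k^0.64 = 0.26 / (0.018 + 0.099) = 0.26 / 0.117 = 2.2222
k* = 2.2222^(1/0.64) ≈ 3.4822
y* = (k*)^α = 3.4822^0.36 ≈ 1.5670
c* = (1 − s)·y* = (1 − 0.26) × 1.5670 ≈ 1.1596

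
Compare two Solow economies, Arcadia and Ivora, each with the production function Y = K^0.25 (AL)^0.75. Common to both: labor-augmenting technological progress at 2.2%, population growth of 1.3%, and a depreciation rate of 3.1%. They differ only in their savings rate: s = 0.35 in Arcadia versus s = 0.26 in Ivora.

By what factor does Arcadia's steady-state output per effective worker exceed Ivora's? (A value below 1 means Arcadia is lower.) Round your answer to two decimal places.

y*_A / y*_I ≈ 1.10

Steady-state y* = [s/(n + g + δ)]^(α/(1−α)), so the ratio is [ (s_A/(n + g + δ)_A) / (s_I/(n + g + δ)_I) ]^0.3333.
s_A/(n + g + δ)_A = 0.35/0.066 = 5.3030; s_I/(n + g + δ)_I = 0.26/0.066 = 3.9394.
Ratio = (5.3030/3.9394)^0.3333 = 1.3461^0.3333 ≈ 1.1041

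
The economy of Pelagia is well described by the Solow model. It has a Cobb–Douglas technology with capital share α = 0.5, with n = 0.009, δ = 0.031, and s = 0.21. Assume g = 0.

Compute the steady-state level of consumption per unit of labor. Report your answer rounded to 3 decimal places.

c* = 4.148

In steady state, investment equals break-even investment: s·k^α = (n + δ)·k.
Dividing both sides by k: k^(1−α) = s / (n + δ).
k^0.5 = 0.21 / (0.009 + 0.031) = 0.21 / 0.040 = 5.2500
k* = 5.2500^(1/0.5) ≈ 27.5625
y* = (k*)^α = 27.5625^0.5 ≈ 5.2500
c* = (1 − s)·y* = (1 − 0.21) × 5.2500 ≈ 4.1475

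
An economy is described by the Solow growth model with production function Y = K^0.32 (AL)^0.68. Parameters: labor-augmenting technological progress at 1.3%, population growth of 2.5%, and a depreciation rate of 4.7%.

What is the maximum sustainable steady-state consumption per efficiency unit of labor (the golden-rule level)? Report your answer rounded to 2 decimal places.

c_gold ≈ 1.27

At the golden rule, f'(k) = n + g + δ, so α·k^(α−1) = n + g + δ and k_gold = (α/(n + g + δ))^(1/(1−α)).
k_gold = (0.32/0.085)^(1/0.68) = 3.7647^1.4706 ≈ 7.0254
c_gold = f(k_gold) − (n + g + δ)·k_gold = 1.8661 − 0.085×7.0254 ≈ 1.2689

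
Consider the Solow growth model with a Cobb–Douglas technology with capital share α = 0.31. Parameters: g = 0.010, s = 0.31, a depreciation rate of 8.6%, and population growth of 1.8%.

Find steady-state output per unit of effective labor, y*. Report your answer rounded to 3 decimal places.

y* = 1.567

At the steady state, Δk = 0, so s·k^α = (n + g + δ)·k.
Rearranging, k^(1−α) = s / (n + g + δ).
k^0.69 = 0.31 / (0.018 + 0.010 + 0.086) = 0.31 / 0.114 = 2.7193
k* = 2.7193^(1/0.69) ≈ 4.2623
y* = (k*)^α = 4.2623^0.31 ≈ 1.5674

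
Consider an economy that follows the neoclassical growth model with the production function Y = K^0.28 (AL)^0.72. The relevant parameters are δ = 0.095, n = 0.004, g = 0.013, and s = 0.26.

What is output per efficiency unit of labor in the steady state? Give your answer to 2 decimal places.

y* ≈ 1.39

In steady state, investment equals break-even investment: s·k^α = (n + g + δ)·k.
Dividing both sides by k: k^(1−α) = s / (n + g + δ).
k^0.72 = 0.26 / (0.004 + 0.013 + 0.095) = 0.26 / 0.112 = 2.3214
k* = 2.3214^(1/0.72) ≈ 3.2210
y* = (k*)^α = 3.2210^0.28 ≈ 1.3875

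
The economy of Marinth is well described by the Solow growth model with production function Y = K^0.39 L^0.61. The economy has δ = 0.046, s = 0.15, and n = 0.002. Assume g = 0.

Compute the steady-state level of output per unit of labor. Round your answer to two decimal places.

y* = 2.07

In steady state, investment equals break-even investment: s·k^α = (n + δ)·k.
Rearranging, k^(1−α) = s / (n + δ).
k^0.61 = 0.15 / (0.002 + 0.046) = 0.15 / 0.048 = 3.1250
k* = 3.1250^(1/0.61) ≈ 6.4748
y* = (k*)^α = 6.4748^0.39 ≈ 2.0719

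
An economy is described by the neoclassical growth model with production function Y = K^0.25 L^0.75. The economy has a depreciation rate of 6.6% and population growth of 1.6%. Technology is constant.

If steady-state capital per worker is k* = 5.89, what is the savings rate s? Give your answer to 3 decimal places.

In steady state, investment equals break-even investment: s·k^α = (n + δ)·k.
So s / (n + δ) = (k*)^(1−α) = 5.89^0.75 = 3.7808.
Therefore s = 3.7808 × (n + δ) = 3.7808 × 0.082 = 0.3100.

s ≈ 0.310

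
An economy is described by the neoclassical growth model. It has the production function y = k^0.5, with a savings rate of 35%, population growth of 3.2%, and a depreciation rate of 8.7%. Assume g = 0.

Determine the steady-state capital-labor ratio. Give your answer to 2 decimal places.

At the steady state, Δk = 0, so s·k^α = (n + δ)·k.
Dividing both sides by k: k^(1−α) = s / (n + δ).
k^0.5 = 0.35 / (0.032 + 0.087) = 0.35 / 0.119 = 2.9412
k* = 2.9412^(1/0.5) ≈ 8.6507

k* = 8.65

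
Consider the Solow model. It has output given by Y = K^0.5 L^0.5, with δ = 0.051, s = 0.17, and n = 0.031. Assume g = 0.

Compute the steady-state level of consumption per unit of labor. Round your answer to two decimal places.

c* ≈ 1.72

In steady state, investment equals break-even investment: s·k^α = (n + δ)·k.
Dividing both sides by k: k^(1−α) = s / (n + δ).
k^0.5 = 0.17 / (0.031 + 0.051) = 0.17 / 0.082 = 2.0732
k* = 2.0732^(1/0.5) ≈ 4.2982
y* = (k*)^α = 4.2982^0.5 ≈ 2.0732
c* = (1 − s)·y* = (1 − 0.17) × 2.0732 ≈ 1.7208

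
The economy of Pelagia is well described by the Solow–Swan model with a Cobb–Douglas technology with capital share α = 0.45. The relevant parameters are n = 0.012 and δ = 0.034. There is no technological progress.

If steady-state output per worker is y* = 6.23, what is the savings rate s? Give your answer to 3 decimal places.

At the steady state, Δk = 0, so s·k^α = (n + δ)·k.
Since y* = [s/(n + δ)]^(α/(1−α)), we have s/(n + δ) = (y*)^((1−α)/α) = 6.23^1.2222 = 9.3546.
Therefore s = 9.3546 × (n + δ) = 9.3546 × 0.046 = 0.4303.

s ≈ 0.430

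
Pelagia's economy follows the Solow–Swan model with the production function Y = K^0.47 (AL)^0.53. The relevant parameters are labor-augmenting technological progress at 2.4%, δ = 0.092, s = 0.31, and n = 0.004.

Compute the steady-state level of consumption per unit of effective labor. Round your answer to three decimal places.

c* ≈ 1.601

In steady state, investment equals break-even investment: s·k^α = (n + g + δ)·k.
Dividing both sides by k: k^(1−α) = s / (n + g + δ).
k^0.53 = 0.31 / (0.004 + 0.024 + 0.092) = 0.31 / 0.120 = 2.5833
k* = 2.5833^(1/0.53) ≈ 5.9936
y* = (k*)^α = 5.9936^0.47 ≈ 2.3201
c* = (1 − s)·y* = (1 − 0.31) × 2.3201 ≈ 1.6009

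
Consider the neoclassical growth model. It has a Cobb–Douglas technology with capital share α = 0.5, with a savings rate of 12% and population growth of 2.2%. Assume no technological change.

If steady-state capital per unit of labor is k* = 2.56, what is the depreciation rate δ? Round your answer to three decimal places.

δ ≈ 0.053

In steady state, investment equals break-even investment: s·k^α = (n + δ)·k.
So s / (n + δ) = (k*)^(1−α) = 2.56^0.5 = 1.6000.
Therefore n + δ = s / 1.6000 = 0.12 / 1.6000 = 0.0750, so δ = 0.0750 − 0.022 = 0.0530.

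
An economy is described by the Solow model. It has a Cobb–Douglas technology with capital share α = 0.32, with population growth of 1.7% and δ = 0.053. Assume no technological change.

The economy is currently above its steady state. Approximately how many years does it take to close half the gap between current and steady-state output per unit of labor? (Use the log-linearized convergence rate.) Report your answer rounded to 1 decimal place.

Near the steady state the convergence rate is λ = (1 − α)(n + δ).
λ = (1 − 0.32) × 0.070 = 0.68 × 0.070 = 0.0476
Half-life = ln 2 / λ = 0.6931 / 0.0476 ≈ 14.56 years

t_½ ≈ 14.6 years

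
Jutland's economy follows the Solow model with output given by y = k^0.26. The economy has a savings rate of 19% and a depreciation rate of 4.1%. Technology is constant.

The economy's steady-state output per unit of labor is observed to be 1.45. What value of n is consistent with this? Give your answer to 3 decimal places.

n ≈ 0.025

At the steady state, Δk = 0, so s·k^α = (n + δ)·k.
Since y* = [s/(n + δ)]^(α/(1−α)), we have s/(n + δ) = (y*)^((1−α)/α) = 1.45^2.8462 = 2.8793.
Therefore n + δ = s / 2.8793 = 0.19 / 2.8793 = 0.0660, so n = 0.0660 − 0.041 = 0.0250.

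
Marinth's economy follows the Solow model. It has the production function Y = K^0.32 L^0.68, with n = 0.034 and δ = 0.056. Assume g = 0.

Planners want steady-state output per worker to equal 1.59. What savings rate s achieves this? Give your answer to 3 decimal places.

s ≈ 0.241

In steady state, investment equals break-even investment: s·k^α = (n + δ)·k.
Since y* = [s/(n + δ)]^(α/(1−α)), we have s/(n + δ) = (y*)^((1−α)/α) = 1.59^2.125 = 2.6790.
Therefore s = 2.6790 × (n + δ) = 2.6790 × 0.090 = 0.2411.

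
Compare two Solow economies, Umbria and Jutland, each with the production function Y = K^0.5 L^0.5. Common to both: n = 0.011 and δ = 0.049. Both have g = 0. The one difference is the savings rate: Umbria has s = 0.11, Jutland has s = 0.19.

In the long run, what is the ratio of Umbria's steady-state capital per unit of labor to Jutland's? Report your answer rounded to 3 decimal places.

ratio ≈ 0.335

Steady-state k* = [s/(n + δ)]^(1/(1−α)), so the ratio is [ (s_U/(n + δ)_U) / (s_J/(n + δ)_J) ]^2.
s_U/(n + δ)_U = 0.11/0.060 = 1.8333; s_J/(n + δ)_J = 0.19/0.060 = 3.1667.
Ratio = (1.8333/3.1667)^2 = 0.5789^2 ≈ 0.3351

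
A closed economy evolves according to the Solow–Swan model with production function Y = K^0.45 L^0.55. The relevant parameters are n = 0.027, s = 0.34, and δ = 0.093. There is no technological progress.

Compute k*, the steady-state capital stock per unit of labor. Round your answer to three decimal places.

In steady state, investment equals break-even investment: s·k^α = (n + δ)·k.
Dividing both sides by k: k^(1−α) = s / (n + δ).
k^0.55 = 0.34 / (0.027 + 0.093) = 0.34 / 0.120 = 2.8333
k* = 2.8333^(1/0.55) ≈ 6.6428

k* ≈ 6.643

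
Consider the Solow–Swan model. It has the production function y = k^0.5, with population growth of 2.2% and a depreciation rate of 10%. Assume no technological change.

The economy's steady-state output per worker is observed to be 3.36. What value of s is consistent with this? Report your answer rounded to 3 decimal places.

s ≈ 0.410

At the steady state, Δk = 0, so s·k^α = (n + δ)·k.
Since y* = [s/(n + δ)]^(α/(1−α)), we have s/(n + δ) = (y*)^((1−α)/α) = 3.36^1 = 3.3600.
Therefore s = 3.3600 × (n + δ) = 3.3600 × 0.122 = 0.4099.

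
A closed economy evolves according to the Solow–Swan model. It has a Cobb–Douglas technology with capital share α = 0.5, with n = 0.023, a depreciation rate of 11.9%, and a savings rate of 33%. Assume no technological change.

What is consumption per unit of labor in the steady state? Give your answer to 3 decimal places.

In steady state, investment equals break-even investment: s·k^α = (n + δ)·k.
Rearranging, k^(1−α) = s / (n + δ).
k^0.5 = 0.33 / (0.023 + 0.119) = 0.33 / 0.142 = 2.3239
k* = 2.3239^(1/0.5) ≈ 5.4005
y* = (k*)^α = 5.4005^0.5 ≈ 2.3239
c* = (1 − s)·y* = (1 − 0.33) × 2.3239 ≈ 1.5570

c* = 1.557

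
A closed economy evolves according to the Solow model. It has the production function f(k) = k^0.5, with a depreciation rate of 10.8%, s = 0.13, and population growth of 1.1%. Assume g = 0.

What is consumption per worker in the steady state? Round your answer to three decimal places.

At the steady state, Δk = 0, so s·k^α = (n + δ)·k.
Dividing both sides by k: k^(1−α) = s / (n + δ).
k^0.5 = 0.13 / (0.011 + 0.108) = 0.13 / 0.119 = 1.0924
k* = 1.0924^(1/0.5) ≈ 1.1933
y* = (k*)^α = 1.1933^0.5 ≈ 1.0924
c* = (1 − s)·y* = (1 − 0.13) × 1.0924 ≈ 0.9504

c* ≈ 0.950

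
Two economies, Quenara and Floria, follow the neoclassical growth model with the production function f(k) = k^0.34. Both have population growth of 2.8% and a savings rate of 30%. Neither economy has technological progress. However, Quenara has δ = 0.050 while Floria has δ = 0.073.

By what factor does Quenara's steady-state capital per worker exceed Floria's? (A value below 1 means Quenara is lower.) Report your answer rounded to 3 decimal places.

ratio ≈ 1.479

Steady-state k* = [s/(n + δ)]^(1/(1−α)), so the ratio is [ (s_Q/(n + δ)_Q) / (s_F/(n + δ)_F) ]^1.5152.
s_Q/(n + δ)_Q = 0.30/0.078 = 3.8462; s_F/(n + δ)_F = 0.30/0.101 = 2.9703.
Ratio = (3.8462/2.9703)^1.5152 = 1.2949^1.5152 ≈ 1.4793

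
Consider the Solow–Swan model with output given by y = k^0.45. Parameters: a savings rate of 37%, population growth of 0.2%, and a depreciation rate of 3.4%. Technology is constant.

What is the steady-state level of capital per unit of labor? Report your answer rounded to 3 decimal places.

At the steady state, Δk = 0, so s·k^α = (n + δ)·k.
Rearranging, k^(1−α) = s / (n + δ).
k^0.55 = 0.37 / (0.002 + 0.034) = 0.37 / 0.036 = 10.2778
k* = 10.2778^(1/0.55) ≈ 69.1542

k* = 69.154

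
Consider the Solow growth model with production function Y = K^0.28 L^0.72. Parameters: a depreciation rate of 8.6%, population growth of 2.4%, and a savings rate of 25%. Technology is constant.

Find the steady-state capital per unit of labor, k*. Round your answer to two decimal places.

In steady state, investment equals break-even investment: s·k^α = (n + δ)·k.
Dividing both sides by k: k^(1−α) = s / (n + δ).
k^0.72 = 0.25 / (0.024 + 0.086) = 0.25 / 0.110 = 2.2727
k* = 2.2727^(1/0.72) ≈ 3.1275

k* = 3.13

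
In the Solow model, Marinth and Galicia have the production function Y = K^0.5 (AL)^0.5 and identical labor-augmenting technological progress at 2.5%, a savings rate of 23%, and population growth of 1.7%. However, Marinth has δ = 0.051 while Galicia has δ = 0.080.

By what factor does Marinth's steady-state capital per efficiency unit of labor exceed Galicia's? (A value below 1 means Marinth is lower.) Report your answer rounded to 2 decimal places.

Steady-state k* = [s/(n + g + δ)]^(1/(1−α)), so the ratio is [ (s_M/(n + g + δ)_M) / (s_G/(n + g + δ)_G) ]^2.
s_M/(n + g + δ)_M = 0.23/0.093 = 2.4731; s_G/(n + g + δ)_G = 0.23/0.122 = 1.8852.
Ratio = (2.4731/1.8852)^2 = 1.3119^2 ≈ 1.7211

ratio ≈ 1.72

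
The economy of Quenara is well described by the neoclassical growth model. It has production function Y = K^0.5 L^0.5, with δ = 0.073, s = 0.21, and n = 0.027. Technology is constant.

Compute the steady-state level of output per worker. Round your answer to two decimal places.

y* = 2.10

Steady state requires s·f(k) = (n + δ)·k, i.e. s·k^α = (n + δ)·k.
Dividing both sides by k: k^(1−α) = s / (n + δ).
k^0.5 = 0.21 / (0.027 + 0.073) = 0.21 / 0.100 = 2.1000
k* = 2.1000^(1/0.5) ≈ 4.4100
y* = (k*)^α = 4.4100^0.5 ≈ 2.1000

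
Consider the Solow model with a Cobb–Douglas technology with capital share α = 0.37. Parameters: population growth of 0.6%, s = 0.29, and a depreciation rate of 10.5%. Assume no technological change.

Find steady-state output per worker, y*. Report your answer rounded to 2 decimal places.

In steady state, investment equals break-even investment: s·k^α = (n + δ)·k.
Rearranging, k^(1−α) = s / (n + δ).
k^0.63 = 0.29 / (0.006 + 0.105) = 0.29 / 0.111 = 2.6126
k* = 2.6126^(1/0.63) ≈ 4.5922
y* = (k*)^α = 4.5922^0.37 ≈ 1.7577

y* = 1.76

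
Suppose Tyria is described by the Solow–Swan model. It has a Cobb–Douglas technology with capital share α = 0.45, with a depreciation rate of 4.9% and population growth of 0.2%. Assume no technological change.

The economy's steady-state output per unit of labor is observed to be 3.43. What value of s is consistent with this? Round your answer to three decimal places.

In steady state, investment equals break-even investment: s·k^α = (n + δ)·k.
Since y* = [s/(n + δ)]^(α/(1−α)), we have s/(n + δ) = (y*)^((1−α)/α) = 3.43^1.2222 = 4.5106.
Therefore s = 4.5106 × (n + δ) = 4.5106 × 0.051 = 0.2300.

s ≈ 0.230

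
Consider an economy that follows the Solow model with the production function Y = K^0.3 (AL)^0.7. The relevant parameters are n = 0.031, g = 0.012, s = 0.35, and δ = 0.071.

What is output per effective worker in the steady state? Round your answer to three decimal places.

y* ≈ 1.617

At the steady state, Δk = 0, so s·k^α = (n + g + δ)·k.
Dividing both sides by k: k^(1−α) = s / (n + g + δ).
k^0.7 = 0.35 / (0.031 + 0.012 + 0.071) = 0.35 / 0.114 = 3.0702
k* = 3.0702^(1/0.7) ≈ 4.9654
y* = (k*)^α = 4.9654^0.3 ≈ 1.6173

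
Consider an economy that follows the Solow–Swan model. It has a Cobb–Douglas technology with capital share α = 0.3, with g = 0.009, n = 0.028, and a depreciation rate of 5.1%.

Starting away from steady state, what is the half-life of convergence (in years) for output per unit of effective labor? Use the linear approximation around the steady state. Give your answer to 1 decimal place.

about 11.3 years

Near the steady state the convergence rate is λ = (1 − α)(n + g + δ).
λ = (1 − 0.3) × 0.088 = 0.7 × 0.088 = 0.0616
Half-life = ln 2 / λ = 0.6931 / 0.0616 ≈ 11.25 years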